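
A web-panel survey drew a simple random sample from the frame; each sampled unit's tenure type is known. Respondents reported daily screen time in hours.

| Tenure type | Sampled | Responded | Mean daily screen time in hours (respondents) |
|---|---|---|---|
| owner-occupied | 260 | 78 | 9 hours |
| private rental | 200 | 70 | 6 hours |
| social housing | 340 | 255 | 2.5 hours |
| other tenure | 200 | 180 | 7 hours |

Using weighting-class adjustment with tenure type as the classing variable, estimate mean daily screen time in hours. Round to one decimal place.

5.8

Class response rates: owner-occupied 78/260 = 30%, private rental 70/200 = 35%, social housing 255/340 = 75%, other tenure 180/200 = 90%.
With weight = n_sampled/n_responded per class, the weighted class total is n_sampled:
  owner-occupied: 260 × 9 = 2340
  private rental: 200 × 6 = 1200
  social housing: 340 × 2.5 = 850
  other tenure: 200 × 7 = 1400
Adjusted estimate = 5790 / 1,000 = 5.79 → 5.8.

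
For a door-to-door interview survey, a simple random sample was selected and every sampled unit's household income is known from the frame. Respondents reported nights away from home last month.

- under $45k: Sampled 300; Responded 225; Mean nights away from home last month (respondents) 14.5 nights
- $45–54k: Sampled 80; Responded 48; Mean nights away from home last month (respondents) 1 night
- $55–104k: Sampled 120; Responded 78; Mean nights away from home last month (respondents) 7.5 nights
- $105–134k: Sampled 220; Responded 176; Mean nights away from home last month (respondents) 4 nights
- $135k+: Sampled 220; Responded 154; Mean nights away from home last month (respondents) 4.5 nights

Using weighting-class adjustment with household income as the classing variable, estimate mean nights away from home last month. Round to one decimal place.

7.7

Class response rates: under $45k 225/300 = 75%, $45–54k 48/80 = 60%, $55–104k 78/120 = 65%, $105–134k 176/220 = 80%, $135k+ 154/220 = 70%.
Weighting each respondent by the inverse class response rate inflates each class back to its sampled size, so the class weight is n_sampled:
  under $45k: 300 × 14.5 = 4350
  $45–54k: 80 × 1 = 80
  $55–104k: 120 × 7.5 = 900
  $105–134k: 220 × 4 = 880
  $135k+: 220 × 4.5 = 990
Adjusted estimate = 7200 / 940 = 7.65957 → 7.7.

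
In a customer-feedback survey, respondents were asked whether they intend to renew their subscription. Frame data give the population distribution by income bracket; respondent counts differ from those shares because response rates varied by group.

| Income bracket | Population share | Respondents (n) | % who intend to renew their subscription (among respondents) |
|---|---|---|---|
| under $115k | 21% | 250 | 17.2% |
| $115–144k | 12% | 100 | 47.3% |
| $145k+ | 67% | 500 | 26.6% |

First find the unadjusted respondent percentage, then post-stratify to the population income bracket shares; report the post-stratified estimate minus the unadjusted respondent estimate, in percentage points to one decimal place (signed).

+0.8 percentage points

Unadjusted (pooled respondent) estimate weights by respondent counts:
  (250/850)×17.2 + (100/850)×47.3 + (500/850)×26.6 = 26.2706%
Reweighting by population income bracket shares:
  0.21×17.2 + 0.12×47.3 + 0.67×26.6 = 27.11%
Difference = 27.11 − 26.2706 = 0.8394 pp.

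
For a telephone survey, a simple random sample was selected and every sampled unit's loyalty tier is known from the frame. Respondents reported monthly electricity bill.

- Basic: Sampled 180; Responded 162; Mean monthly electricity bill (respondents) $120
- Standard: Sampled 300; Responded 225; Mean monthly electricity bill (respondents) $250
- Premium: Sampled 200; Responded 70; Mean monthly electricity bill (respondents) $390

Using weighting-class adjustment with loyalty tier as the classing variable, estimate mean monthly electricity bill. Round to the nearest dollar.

$257

Response rates by class: Basic 162/180 = 90%, Standard 225/300 = 75%, Premium 70/200 = 35%.
Weighting each respondent by the inverse class response rate inflates each class back to its sampled size, so the class weight is n_sampled:
  Basic: 180 × 120 = 21,600
  Standard: 300 × 250 = 75,000
  Premium: 200 × 390 = 78,000
Adjusted estimate = 174,600 / 680 = 256.765 → $257.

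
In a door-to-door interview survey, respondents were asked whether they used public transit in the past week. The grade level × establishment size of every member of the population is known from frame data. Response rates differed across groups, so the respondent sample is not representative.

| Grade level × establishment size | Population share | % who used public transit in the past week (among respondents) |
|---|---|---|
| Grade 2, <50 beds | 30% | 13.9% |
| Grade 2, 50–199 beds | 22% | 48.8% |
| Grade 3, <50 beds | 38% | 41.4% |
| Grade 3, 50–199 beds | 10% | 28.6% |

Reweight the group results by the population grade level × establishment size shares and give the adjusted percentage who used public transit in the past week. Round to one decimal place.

33.5%

Reweight to the known grade level × establishment size distribution:
  Grade 2, <50 beds: 0.3 × 13.9 = 4.17
  Grade 2, 50–199 beds: 0.22 × 48.8 = 10.736
  Grade 3, <50 beds: 0.38 × 41.4 = 15.732
  Grade 3, 50–199 beds: 0.1 × 28.6 = 2.86
Post-stratified estimate = 33.498 → 33.5%.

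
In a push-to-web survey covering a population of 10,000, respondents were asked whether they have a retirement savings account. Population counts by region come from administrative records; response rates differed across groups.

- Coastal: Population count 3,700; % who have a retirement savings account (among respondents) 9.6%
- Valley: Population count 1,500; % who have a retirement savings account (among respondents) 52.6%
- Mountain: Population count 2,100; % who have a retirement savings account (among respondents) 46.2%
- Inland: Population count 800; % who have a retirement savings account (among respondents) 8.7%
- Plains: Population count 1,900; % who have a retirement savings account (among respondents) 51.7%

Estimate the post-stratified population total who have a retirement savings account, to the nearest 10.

3,170

Estimated count per cell = population count × respondent percentage:
  Coastal: 3,700 × 9.6% = 355.2
  Valley: 1,500 × 52.6% = 789
  Mountain: 2,100 × 46.2% = 970.2
  Inland: 800 × 8.7% = 69.6
  Plains: 1,900 × 51.7% = 982.3
Estimated total = 3166.3 → 3,170.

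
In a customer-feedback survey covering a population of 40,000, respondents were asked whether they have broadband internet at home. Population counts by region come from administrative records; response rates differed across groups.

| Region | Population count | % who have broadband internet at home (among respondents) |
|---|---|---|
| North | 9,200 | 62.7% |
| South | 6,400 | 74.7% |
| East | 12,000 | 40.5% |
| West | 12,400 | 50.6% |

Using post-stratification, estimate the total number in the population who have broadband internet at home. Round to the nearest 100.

Each cell contributes its population count × the respondent rate:
  North: 9,200 × 62.7% = 5768.4
  South: 6,400 × 74.7% = 4780.8
  East: 12,000 × 40.5% = 4860
  West: 12,400 × 50.6% = 6274.4
Estimated total = 21683.6 → 21,700.

21,700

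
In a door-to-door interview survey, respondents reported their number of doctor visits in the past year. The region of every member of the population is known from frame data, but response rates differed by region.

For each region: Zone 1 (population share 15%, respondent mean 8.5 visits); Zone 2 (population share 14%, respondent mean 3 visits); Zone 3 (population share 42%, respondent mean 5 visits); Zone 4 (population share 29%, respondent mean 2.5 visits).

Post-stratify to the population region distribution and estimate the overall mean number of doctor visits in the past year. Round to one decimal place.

Post-stratification weights by population share, not respondent share:
  Zone 1: 0.15 × 8.5 = 1.275
  Zone 2: 0.14 × 3 = 0.42
  Zone 3: 0.42 × 5 = 2.1
  Zone 4: 0.29 × 2.5 = 0.725
Post-stratified estimate = 4.52 → 4.5.

4.5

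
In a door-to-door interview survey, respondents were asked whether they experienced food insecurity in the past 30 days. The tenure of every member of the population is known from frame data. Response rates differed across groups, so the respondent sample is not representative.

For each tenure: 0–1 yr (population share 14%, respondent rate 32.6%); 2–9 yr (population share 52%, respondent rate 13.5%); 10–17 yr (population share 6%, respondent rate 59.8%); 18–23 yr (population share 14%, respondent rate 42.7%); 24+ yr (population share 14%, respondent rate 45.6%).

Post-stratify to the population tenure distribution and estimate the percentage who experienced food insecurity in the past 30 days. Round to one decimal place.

27.5%

Weight each group's respondent value by its population share:
  0–1 yr: 0.14 × 32.6 = 4.564
  2–9 yr: 0.52 × 13.5 = 7.02
  10–17 yr: 0.06 × 59.8 = 3.588
  18–23 yr: 0.14 × 42.7 = 5.978
  24+ yr: 0.14 × 45.6 = 6.384
Post-stratified estimate = 27.534 → 27.5%.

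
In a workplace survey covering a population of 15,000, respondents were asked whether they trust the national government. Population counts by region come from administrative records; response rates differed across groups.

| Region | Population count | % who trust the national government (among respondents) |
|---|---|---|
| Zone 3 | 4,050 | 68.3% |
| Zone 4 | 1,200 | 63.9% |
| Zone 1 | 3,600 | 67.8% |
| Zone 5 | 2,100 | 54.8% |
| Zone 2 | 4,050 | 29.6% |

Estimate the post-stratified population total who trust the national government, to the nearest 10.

Estimated count per cell = population count × respondent percentage:
  Zone 3: 4,050 × 68.3% = 2766.15
  Zone 4: 1,200 × 63.9% = 766.8
  Zone 1: 3,600 × 67.8% = 2440.8
  Zone 5: 2,100 × 54.8% = 1150.8
  Zone 2: 4,050 × 29.6% = 1198.8
Estimated total = 8323.35 → 8,320.

8,320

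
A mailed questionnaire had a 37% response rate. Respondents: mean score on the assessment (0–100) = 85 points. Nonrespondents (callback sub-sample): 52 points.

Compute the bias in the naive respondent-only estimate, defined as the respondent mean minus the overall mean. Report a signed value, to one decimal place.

Nonresponse fraction = 1 − 0.37 = 0.63.
Bias = (nonresponse fraction) × (respondent mean − nonrespondent mean)
     = 0.63 × (85 − 52) = 0.63 × 33 = 20.79.

+20.8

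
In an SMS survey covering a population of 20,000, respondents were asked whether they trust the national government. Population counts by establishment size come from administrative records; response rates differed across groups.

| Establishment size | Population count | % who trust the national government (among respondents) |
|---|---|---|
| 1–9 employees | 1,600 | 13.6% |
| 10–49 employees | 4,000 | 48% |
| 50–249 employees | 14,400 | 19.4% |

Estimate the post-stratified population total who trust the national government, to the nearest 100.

4,900

Estimated count per cell = population count × respondent percentage:
  1–9 employees: 1,600 × 13.6% = 217.6
  10–49 employees: 4,000 × 48% = 1920
  50–249 employees: 14,400 × 19.4% = 2793.6
Estimated total = 4931.2 → 4,900.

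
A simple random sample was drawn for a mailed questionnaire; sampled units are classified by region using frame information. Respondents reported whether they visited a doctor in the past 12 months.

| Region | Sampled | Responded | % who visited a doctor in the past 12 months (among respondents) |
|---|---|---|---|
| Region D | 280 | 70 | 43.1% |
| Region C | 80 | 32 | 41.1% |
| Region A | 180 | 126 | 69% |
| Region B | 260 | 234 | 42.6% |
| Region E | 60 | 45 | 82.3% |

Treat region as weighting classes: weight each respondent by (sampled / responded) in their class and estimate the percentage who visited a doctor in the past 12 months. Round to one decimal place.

Class response rates: Region D 70/280 = 25%, Region C 32/80 = 40%, Region A 126/180 = 70%, Region B 234/260 = 90%, Region E 45/60 = 75%.
Inverse-response-rate weighting restores each class to its sampled count, so class totals weight by n_sampled:
  Region D: 280 × 43.1 = 12,068
  Region C: 80 × 41.1 = 3288
  Region A: 180 × 69 = 12,420
  Region B: 260 × 42.6 = 11,076
  Region E: 60 × 82.3 = 4938
Adjusted estimate = 43,790 / 860 = 50.9186 → 50.9%.

50.9%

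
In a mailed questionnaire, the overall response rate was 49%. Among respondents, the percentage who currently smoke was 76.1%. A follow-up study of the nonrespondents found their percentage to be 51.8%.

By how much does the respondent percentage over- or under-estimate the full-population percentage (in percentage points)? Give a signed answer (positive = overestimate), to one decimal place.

Nonresponse fraction = 1 − 0.49 = 0.51.
Bias = (nonresponse fraction) × (respondent percentage − nonrespondent percentage)
     = 0.51 × (76.1 − 51.8) = 0.51 × 24.3 = 12.393.

+12.4 percentage points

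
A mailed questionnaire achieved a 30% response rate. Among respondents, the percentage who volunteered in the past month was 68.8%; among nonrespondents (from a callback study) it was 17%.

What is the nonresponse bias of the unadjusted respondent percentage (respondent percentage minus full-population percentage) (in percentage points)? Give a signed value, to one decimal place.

+36.3 percentage points

Nonresponse fraction = 1 − 0.3 = 0.7.
Bias = (nonresponse fraction) × (respondent percentage − nonrespondent percentage)
     = 0.7 × (68.8 − 17) = 0.7 × 51.8 = 36.26.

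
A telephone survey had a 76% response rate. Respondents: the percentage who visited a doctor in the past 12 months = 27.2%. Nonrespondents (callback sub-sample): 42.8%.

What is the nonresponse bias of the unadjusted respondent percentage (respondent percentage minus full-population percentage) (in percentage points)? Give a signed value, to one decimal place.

-3.7 percentage points

Nonresponse fraction = 1 − 0.76 = 0.24.
Bias = (nonresponse fraction) × (respondent percentage − nonrespondent percentage)
     = 0.24 × (27.2 − 42.8) = 0.24 × -15.6 = -3.744.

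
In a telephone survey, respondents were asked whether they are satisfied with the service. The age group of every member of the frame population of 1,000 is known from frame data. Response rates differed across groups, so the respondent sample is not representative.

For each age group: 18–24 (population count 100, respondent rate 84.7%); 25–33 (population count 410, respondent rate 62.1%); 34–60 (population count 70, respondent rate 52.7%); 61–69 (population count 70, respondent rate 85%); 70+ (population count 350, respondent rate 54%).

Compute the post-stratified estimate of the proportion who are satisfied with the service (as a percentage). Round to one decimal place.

62.5%

Each cell contributes population-share × respondent value:
  18–24: (100/1,000) × 84.7 = 8.47
  25–33: (410/1,000) × 62.1 = 25.461
  34–60: (70/1,000) × 52.7 = 3.689
  61–69: (70/1,000) × 85 = 5.95
  70+: (350/1,000) × 54 = 18.9
Post-stratified estimate = 62.47 → 62.5%.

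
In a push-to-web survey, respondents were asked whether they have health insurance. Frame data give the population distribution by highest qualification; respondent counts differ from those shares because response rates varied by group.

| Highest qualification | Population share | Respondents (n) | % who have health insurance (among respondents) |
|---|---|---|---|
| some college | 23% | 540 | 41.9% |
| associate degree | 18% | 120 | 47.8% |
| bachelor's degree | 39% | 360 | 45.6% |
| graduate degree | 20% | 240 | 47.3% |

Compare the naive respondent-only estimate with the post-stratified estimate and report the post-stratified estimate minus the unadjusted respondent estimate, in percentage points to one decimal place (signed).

+0.9 percentage points

Without adjustment, the pooled respondent share is:
  (540/1260)×41.9 + (120/1260)×47.8 + (360/1260)×45.6 + (240/1260)×47.3 = 44.5476%
Post-stratifying to population shares instead:
  0.23×41.9 + 0.18×47.8 + 0.39×45.6 + 0.2×47.3 = 45.485%
Difference = 45.485 − 44.5476 = 0.9374 pp.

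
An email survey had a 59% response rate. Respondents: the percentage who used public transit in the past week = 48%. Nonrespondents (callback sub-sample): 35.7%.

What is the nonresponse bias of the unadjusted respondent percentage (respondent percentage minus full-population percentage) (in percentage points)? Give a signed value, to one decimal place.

Nonresponse fraction = 1 − 0.59 = 0.41.
Bias = (nonresponse fraction) × (respondent percentage − nonrespondent percentage)
     = 0.41 × (48 − 35.7) = 0.41 × 12.3 = 5.043.

+5.0 percentage points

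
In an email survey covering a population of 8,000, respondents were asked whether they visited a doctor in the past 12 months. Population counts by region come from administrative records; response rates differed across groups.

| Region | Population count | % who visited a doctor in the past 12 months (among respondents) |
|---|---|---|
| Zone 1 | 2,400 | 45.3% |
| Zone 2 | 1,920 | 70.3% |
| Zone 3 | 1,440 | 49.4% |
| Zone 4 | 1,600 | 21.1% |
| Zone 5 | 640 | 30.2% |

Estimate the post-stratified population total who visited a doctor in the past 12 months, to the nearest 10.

3,680

Estimated count per cell = population count × respondent percentage:
  Zone 1: 2,400 × 45.3% = 1087.2
  Zone 2: 1,920 × 70.3% = 1349.76
  Zone 3: 1,440 × 49.4% = 711.36
  Zone 4: 1,600 × 21.1% = 337.6
  Zone 5: 640 × 30.2% = 193.28
Estimated total = 3679.2 → 3,680.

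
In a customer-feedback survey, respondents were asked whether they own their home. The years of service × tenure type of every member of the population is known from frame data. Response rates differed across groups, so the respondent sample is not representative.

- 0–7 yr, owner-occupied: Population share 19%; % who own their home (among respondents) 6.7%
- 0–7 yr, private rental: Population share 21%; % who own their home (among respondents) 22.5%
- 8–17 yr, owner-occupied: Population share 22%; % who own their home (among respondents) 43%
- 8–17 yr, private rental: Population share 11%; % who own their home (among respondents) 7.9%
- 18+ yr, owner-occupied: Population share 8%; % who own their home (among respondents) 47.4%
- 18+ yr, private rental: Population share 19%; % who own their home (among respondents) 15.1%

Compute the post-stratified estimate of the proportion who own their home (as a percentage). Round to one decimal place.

Post-stratification weights by population share, not respondent share:
  0–7 yr, owner-occupied: 0.19 × 6.7 = 1.273
  0–7 yr, private rental: 0.21 × 22.5 = 4.725
  8–17 yr, owner-occupied: 0.22 × 43 = 9.46
  8–17 yr, private rental: 0.11 × 7.9 = 0.869
  18+ yr, owner-occupied: 0.08 × 47.4 = 3.792
  18+ yr, private rental: 0.19 × 15.1 = 2.869
Post-stratified estimate = 22.988 → 23.0%.

23.0%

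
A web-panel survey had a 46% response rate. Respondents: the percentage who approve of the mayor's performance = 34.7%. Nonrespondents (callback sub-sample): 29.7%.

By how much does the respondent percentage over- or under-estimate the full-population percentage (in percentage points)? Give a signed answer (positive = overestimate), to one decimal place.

+2.7 percentage points

Nonresponse fraction = 1 − 0.46 = 0.54.
Bias = (nonresponse fraction) × (respondent percentage − nonrespondent percentage)
     = 0.54 × (34.7 − 29.7) = 0.54 × 5 = 2.7.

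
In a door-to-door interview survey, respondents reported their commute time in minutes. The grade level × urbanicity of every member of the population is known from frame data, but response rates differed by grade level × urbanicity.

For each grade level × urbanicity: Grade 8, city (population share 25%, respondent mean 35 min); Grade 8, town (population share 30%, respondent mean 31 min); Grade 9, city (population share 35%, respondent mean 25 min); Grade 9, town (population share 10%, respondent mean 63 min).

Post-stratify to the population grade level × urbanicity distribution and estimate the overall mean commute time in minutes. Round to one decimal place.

33.1

Weight each group's respondent value by its population share:
  Grade 8, city: 0.25 × 35 = 8.75
  Grade 8, town: 0.3 × 31 = 9.3
  Grade 9, city: 0.35 × 25 = 8.75
  Grade 9, town: 0.1 × 63 = 6.3
Post-stratified estimate = 33.1 → 33.1.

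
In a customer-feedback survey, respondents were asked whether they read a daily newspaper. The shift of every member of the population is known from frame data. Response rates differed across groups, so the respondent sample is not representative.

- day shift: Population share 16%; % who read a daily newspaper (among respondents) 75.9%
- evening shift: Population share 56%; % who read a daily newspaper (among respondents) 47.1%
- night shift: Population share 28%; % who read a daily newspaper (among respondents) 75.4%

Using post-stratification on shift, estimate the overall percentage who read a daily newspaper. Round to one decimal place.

59.6%

Weight each group's respondent value by its population share:
  day shift: 0.16 × 75.9 = 12.144
  evening shift: 0.56 × 47.1 = 26.376
  night shift: 0.28 × 75.4 = 21.112
Post-stratified estimate = 59.632 → 59.6%.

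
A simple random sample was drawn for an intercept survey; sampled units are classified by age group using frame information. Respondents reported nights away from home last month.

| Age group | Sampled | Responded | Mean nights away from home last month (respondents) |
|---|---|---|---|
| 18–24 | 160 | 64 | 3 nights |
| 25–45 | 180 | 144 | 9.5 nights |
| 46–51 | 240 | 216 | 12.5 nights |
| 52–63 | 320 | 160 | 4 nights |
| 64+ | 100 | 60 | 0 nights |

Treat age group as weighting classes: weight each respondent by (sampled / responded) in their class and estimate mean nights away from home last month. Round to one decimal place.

Class response rates: 18–24 64/160 = 40%, 25–45 144/180 = 80%, 46–51 216/240 = 90%, 52–63 160/320 = 50%, 64+ 60/100 = 60%.
Weighting each respondent by the inverse class response rate inflates each class back to its sampled size, so the class weight is n_sampled:
  18–24: 160 × 3 = 480
  25–45: 180 × 9.5 = 1710
  46–51: 240 × 12.5 = 3000
  52–63: 320 × 4 = 1280
  64+: 100 × 0 = 0
Adjusted estimate = 6470 / 1,000 = 6.47 → 6.5.

6.5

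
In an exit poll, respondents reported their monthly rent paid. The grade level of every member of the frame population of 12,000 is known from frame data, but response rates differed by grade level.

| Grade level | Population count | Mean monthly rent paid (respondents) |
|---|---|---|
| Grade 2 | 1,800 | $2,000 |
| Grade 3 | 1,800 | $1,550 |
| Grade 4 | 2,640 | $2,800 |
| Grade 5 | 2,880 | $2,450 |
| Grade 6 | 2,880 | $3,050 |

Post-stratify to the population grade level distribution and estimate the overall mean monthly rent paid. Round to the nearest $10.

Weight each group's respondent value by its population share:
  Grade 2: (1,800/12,000) × 2000 = 300
  Grade 3: (1,800/12,000) × 1550 = 232.5
  Grade 4: (2,640/12,000) × 2800 = 616
  Grade 5: (2,880/12,000) × 2450 = 588
  Grade 6: (2,880/12,000) × 3050 = 732
Post-stratified estimate = 2468.5 → $2,470.

$2,470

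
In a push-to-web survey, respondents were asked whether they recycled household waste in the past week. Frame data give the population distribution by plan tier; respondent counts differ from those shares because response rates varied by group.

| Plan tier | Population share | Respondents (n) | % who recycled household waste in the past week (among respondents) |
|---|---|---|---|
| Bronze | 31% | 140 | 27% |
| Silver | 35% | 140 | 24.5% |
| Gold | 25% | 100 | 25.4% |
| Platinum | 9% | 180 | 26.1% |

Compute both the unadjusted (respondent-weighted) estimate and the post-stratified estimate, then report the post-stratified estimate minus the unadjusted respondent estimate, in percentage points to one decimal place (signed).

Naive respondent-only estimate (weights = respondent counts):
  (140/560)×27 + (140/560)×24.5 + (100/560)×25.4 + (180/560)×26.1 = 25.8%
Post-stratifying to population shares instead:
  0.31×27 + 0.35×24.5 + 0.25×25.4 + 0.09×26.1 = 25.644%
Difference = 25.644 − 25.8 = -0.156 pp.

-0.2 percentage points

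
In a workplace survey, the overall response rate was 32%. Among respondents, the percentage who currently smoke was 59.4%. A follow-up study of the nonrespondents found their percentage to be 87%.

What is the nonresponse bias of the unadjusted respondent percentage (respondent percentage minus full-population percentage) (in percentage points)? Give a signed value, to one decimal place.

-18.8 percentage points

Nonresponse fraction = 1 − 0.32 = 0.68.
Bias = (nonresponse fraction) × (respondent percentage − nonrespondent percentage)
     = 0.68 × (59.4 − 87) = 0.68 × -27.6 = -18.768.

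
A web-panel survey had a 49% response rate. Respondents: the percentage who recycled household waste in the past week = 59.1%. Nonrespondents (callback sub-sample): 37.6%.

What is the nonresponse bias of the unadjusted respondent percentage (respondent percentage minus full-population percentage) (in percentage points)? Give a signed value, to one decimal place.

Nonresponse fraction = 1 − 0.49 = 0.51.
Bias = (nonresponse fraction) × (respondent percentage − nonrespondent percentage)
     = 0.51 × (59.1 − 37.6) = 0.51 × 21.5 = 10.965.

+11.0 percentage points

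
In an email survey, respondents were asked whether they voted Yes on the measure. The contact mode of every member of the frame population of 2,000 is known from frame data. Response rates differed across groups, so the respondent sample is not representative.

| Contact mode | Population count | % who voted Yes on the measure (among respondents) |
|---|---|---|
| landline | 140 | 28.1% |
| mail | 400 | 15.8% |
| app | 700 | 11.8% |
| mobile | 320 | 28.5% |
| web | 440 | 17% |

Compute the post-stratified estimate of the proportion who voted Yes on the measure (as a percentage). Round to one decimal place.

Weight each group's respondent value by its population share:
  landline: (140/2,000) × 28.1 = 1.967
  mail: (400/2,000) × 15.8 = 3.16
  app: (700/2,000) × 11.8 = 4.13
  mobile: (320/2,000) × 28.5 = 4.56
  web: (440/2,000) × 17 = 3.74
Post-stratified estimate = 17.557 → 17.6%.

17.6%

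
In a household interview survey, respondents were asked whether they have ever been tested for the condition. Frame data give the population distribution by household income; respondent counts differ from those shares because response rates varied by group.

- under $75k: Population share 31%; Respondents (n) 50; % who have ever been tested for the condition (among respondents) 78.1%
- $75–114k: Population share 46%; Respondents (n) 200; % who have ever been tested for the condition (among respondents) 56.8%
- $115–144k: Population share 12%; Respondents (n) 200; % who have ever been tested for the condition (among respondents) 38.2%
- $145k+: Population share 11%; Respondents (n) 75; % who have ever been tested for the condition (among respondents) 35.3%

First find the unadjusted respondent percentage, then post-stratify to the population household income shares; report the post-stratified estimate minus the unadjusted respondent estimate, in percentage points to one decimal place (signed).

Naive respondent-only estimate (weights = respondent counts):
  (50/525)×78.1 + (200/525)×56.8 + (200/525)×38.2 + (75/525)×35.3 = 48.6714%
Post-stratified estimate weights by population shares:
  0.31×78.1 + 0.46×56.8 + 0.12×38.2 + 0.11×35.3 = 58.806%
Difference = 58.806 − 48.6714 = 10.1346 pp.

+10.1 percentage points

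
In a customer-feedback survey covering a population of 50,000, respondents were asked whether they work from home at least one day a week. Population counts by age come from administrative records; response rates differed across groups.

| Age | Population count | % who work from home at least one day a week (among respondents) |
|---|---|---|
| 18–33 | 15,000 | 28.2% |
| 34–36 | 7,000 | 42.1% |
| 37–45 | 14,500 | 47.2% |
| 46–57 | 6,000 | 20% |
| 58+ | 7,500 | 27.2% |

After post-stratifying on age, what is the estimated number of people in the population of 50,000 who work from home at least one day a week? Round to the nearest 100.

Estimated count per cell = population count × respondent percentage:
  18–33: 15,000 × 28.2% = 4230
  34–36: 7,000 × 42.1% = 2947
  37–45: 14,500 × 47.2% = 6844
  46–57: 6,000 × 20% = 1200
  58+: 7,500 × 27.2% = 2040
Estimated total = 17,261 → 17,300.

17,300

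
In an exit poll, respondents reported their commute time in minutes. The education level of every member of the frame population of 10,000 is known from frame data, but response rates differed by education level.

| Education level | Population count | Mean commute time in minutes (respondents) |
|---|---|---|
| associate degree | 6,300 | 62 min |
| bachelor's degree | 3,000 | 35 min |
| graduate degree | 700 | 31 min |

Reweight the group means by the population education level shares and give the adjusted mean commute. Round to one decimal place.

Weight each group's respondent value by its population share:
  associate degree: (6,300/10,000) × 62 = 39.06
  bachelor's degree: (3,000/10,000) × 35 = 10.5
  graduate degree: (700/10,000) × 31 = 2.17
Post-stratified estimate = 51.73 → 51.7.

51.7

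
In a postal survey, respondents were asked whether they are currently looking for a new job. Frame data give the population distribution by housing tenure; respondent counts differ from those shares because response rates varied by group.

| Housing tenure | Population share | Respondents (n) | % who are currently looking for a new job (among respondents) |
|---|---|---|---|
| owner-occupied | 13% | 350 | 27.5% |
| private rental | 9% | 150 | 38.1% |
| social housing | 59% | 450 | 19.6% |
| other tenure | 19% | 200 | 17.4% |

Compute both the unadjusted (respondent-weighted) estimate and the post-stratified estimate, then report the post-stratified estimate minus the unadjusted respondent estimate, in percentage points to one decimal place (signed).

-2.2 percentage points

Without adjustment, the pooled respondent share is:
  (350/1150)×27.5 + (150/1150)×38.1 + (450/1150)×19.6 + (200/1150)×17.4 = 24.0348%
Reweighting by population housing tenure shares:
  0.13×27.5 + 0.09×38.1 + 0.59×19.6 + 0.19×17.4 = 21.874%
Difference = 21.874 − 24.0348 = -2.1608 pp.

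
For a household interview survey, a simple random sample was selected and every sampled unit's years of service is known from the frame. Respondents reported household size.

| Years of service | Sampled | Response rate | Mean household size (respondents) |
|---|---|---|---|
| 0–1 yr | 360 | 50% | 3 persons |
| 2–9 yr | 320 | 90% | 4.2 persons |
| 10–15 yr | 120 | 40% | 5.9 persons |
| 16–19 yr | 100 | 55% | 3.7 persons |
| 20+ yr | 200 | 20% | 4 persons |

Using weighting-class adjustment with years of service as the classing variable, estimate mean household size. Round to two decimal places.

Weighting each respondent by the inverse class response rate inflates each class back to its sampled size, so the class weight is n_sampled:
  0–1 yr: 360 × 3 = 1080
  2–9 yr: 320 × 4.2 = 1344
  10–15 yr: 120 × 5.9 = 708
  16–19 yr: 100 × 3.7 = 370
  20+ yr: 200 × 4 = 800
Adjusted estimate = 4302 / 1,100 = 3.91091 → 3.91.

3.91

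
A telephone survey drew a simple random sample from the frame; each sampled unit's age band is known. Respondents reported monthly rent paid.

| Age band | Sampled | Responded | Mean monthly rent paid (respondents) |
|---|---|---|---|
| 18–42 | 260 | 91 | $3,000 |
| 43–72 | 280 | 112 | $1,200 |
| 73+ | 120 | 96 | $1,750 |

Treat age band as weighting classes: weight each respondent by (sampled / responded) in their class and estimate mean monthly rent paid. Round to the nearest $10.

Response rates by class: 18–42 91/260 = 35%, 43–72 112/280 = 40%, 73+ 96/120 = 80%.
Inverse-response-rate weighting restores each class to its sampled count, so class totals weight by n_sampled:
  18–42: 260 × 3000 = 780,000
  43–72: 280 × 1200 = 336,000
  73+: 120 × 1750 = 210,000
Adjusted estimate = 1,326,000 / 660 = 2009.09 → $2,010.

$2,010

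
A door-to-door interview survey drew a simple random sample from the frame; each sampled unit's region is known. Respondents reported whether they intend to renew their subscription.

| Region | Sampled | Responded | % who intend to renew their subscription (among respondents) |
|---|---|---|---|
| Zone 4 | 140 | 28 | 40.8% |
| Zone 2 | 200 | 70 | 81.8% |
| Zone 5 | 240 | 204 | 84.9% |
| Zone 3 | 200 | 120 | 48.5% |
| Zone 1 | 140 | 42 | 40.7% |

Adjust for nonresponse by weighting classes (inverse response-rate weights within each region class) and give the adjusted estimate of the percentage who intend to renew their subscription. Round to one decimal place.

Class response rates: Zone 4 28/140 = 20%, Zone 2 70/200 = 35%, Zone 5 204/240 = 85%, Zone 3 120/200 = 60%, Zone 1 42/140 = 30%.
With weight = n_sampled/n_responded per class, the weighted class total is n_sampled:
  Zone 4: 140 × 40.8 = 5712
  Zone 2: 200 × 81.8 = 16,360
  Zone 5: 240 × 84.9 = 20,376
  Zone 3: 200 × 48.5 = 9700
  Zone 1: 140 × 40.7 = 5698
Adjusted estimate = 57,846 / 920 = 62.8761 → 62.9%.

62.9%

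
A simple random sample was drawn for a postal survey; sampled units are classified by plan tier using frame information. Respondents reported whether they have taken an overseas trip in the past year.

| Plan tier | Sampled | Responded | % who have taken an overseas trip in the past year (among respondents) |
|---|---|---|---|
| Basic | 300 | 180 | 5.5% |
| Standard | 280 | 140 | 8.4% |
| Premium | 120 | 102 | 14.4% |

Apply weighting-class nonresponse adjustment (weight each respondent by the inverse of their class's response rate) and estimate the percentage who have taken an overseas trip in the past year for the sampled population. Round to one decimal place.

8.2%

Class response rates: Basic 180/300 = 60%, Standard 140/280 = 50%, Premium 102/120 = 85%.
With weight = n_sampled/n_responded per class, the weighted class total is n_sampled:
  Basic: 300 × 5.5 = 1650
  Standard: 280 × 8.4 = 2352
  Premium: 120 × 14.4 = 1728
Adjusted estimate = 5730 / 700 = 8.18571 → 8.2%.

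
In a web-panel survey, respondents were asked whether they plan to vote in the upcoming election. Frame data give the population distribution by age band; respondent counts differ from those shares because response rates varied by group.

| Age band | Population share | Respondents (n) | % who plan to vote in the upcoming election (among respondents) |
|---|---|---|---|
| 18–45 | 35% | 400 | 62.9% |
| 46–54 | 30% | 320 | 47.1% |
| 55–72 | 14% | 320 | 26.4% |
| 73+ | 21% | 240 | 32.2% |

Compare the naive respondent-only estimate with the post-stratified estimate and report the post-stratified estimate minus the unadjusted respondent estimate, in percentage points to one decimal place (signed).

+2.5 percentage points

Naive respondent-only estimate (weights = respondent counts):
  (400/1280)×62.9 + (320/1280)×47.1 + (320/1280)×26.4 + (240/1280)×32.2 = 44.0688%
Post-stratifying to population shares instead:
  0.35×62.9 + 0.3×47.1 + 0.14×26.4 + 0.21×32.2 = 46.603%
Difference = 46.603 − 44.0688 = 2.5343 pp.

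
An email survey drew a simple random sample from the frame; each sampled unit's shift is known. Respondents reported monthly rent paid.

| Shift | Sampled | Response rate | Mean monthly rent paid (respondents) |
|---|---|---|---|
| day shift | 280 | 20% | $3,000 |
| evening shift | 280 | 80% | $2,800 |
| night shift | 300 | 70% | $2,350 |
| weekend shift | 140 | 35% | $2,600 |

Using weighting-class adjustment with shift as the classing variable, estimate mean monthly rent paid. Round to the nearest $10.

Weighting each respondent by the inverse class response rate inflates each class back to its sampled size, so the class weight is n_sampled:
  day shift: 280 × 3000 = 840,000
  evening shift: 280 × 2800 = 784,000
  night shift: 300 × 2350 = 705,000
  weekend shift: 140 × 2600 = 364,000
Adjusted estimate = 2,693,000 / 1,000 = 2693 → $2,690.

$2,690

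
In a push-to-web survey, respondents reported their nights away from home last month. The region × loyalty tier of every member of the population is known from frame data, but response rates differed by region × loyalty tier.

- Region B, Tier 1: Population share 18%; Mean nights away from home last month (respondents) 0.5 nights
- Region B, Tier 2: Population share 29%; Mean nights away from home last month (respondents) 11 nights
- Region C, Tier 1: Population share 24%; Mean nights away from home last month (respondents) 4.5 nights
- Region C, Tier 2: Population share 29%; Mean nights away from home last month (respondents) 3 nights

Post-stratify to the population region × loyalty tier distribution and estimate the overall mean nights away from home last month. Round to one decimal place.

Reweight to the known region × loyalty tier distribution:
  Region B, Tier 1: 0.18 × 0.5 = 0.09
  Region B, Tier 2: 0.29 × 11 = 3.19
  Region C, Tier 1: 0.24 × 4.5 = 1.08
  Region C, Tier 2: 0.29 × 3 = 0.87
Post-stratified estimate = 5.23 → 5.2.

5.2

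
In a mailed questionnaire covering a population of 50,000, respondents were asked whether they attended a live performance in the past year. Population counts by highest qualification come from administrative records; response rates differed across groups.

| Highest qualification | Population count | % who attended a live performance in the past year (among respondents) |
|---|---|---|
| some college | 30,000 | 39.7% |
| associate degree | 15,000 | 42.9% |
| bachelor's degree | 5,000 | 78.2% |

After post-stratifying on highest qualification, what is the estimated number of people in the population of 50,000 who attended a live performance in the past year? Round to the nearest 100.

Estimated count per cell = population count × respondent percentage:
  some college: 30,000 × 39.7% = 11,910
  associate degree: 15,000 × 42.9% = 6435
  bachelor's degree: 5,000 × 78.2% = 3910
Estimated total = 22,255 → 22,300.

22,300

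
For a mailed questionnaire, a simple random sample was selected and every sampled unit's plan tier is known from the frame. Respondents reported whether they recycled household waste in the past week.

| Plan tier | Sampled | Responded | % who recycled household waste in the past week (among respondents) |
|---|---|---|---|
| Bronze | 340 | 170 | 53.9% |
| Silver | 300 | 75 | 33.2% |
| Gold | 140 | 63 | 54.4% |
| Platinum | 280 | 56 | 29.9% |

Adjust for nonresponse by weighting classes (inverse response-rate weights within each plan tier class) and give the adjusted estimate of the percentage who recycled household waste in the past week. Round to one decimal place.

41.8%

Response rates by class: Bronze 170/340 = 50%, Silver 75/300 = 25%, Gold 63/140 = 45%, Platinum 56/280 = 20%.
With weight = n_sampled/n_responded per class, the weighted class total is n_sampled:
  Bronze: 340 × 53.9 = 18,326
  Silver: 300 × 33.2 = 9960
  Gold: 140 × 54.4 = 7616
  Platinum: 280 × 29.9 = 8372
Adjusted estimate = 44,274 / 1,060 = 41.7679 → 41.8%.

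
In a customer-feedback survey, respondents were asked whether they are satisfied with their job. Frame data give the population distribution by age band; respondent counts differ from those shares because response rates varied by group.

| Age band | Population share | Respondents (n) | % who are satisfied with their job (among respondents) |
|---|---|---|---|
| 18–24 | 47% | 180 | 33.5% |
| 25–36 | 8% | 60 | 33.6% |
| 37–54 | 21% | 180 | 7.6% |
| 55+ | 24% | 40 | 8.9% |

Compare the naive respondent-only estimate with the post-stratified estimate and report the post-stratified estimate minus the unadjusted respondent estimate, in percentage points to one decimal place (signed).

Naive respondent-only estimate (weights = respondent counts):
  (180/460)×33.5 + (60/460)×33.6 + (180/460)×7.6 + (40/460)×8.9 = 21.2391%
Post-stratified estimate weights by population shares:
  0.47×33.5 + 0.08×33.6 + 0.21×7.6 + 0.24×8.9 = 22.165%
Difference = 22.165 − 21.2391 = 0.9259 pp.

+0.9 percentage points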